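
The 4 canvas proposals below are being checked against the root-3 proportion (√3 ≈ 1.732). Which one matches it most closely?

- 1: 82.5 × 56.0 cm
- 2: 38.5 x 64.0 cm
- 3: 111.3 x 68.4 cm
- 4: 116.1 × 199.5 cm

4

Target root-3 ≈ 1.732.
1: 1.473 (Δ0.259)  2: 1.662 (Δ0.070)  3: 1.627 (Δ0.105)  4: 1.718 (Δ0.014)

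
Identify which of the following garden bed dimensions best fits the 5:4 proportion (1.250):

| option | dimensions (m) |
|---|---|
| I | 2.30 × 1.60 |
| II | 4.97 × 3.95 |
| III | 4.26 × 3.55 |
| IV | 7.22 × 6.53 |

Target 5:4 ≈ 1.250.
I: 1.437 (Δ0.187)  II: 1.258 (Δ0.008)  III: 1.200 (Δ0.050)  IV: 1.106 (Δ0.144)

II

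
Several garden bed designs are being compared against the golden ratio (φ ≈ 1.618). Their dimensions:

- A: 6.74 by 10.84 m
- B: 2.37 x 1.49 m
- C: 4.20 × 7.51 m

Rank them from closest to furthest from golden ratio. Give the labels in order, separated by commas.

A, B, C

A: 10.84/6.74 ≈ 1.608 → |1.608 − 1.618| = 0.010
B: 2.37/1.49 ≈ 1.591 → |1.591 − 1.618| = 0.027
C: 7.51/4.20 ≈ 1.788 → |1.788 − 1.618| = 0.170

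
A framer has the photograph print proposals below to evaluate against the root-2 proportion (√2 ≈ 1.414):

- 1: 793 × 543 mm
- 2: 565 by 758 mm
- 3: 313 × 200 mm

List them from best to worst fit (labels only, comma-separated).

1, 2, 3

Ratios: 1 = 793 / 543 ≈ 1.460; 2 = 758 / 565 ≈ 1.342; 3 = 313 / 200 ≈ 1.565.
|Δ from 1.414|: 1 0.046; 2 0.072; 3 0.151.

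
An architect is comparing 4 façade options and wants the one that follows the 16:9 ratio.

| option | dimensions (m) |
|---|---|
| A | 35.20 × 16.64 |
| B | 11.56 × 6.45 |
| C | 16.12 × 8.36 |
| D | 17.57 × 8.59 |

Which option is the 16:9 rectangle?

Target 16:9 ≈ 1.778.
A: 2.115 (Δ0.337)  B: 1.792 (Δ0.014)  C: 1.928 (Δ0.150)  D: 2.045 (Δ0.267)

B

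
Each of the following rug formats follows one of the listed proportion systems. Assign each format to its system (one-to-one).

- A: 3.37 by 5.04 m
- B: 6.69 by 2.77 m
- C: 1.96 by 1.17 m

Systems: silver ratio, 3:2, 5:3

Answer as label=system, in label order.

A=3:2, B=silver ratio, C=5:3

A = 5.04/3.37 ≈ 1.496 → 3:2 (1.500)
B = 6.69/2.77 ≈ 2.415 → silver ratio (2.414)
C = 1.96/1.17 ≈ 1.675 → 5:3 (1.667)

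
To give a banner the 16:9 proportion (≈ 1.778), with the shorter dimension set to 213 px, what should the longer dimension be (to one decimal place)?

378.7 px

16:9 ≈ 1.77778.
Longer side = 213 × 1.77778 ≈ 378.667 → 378.7 px.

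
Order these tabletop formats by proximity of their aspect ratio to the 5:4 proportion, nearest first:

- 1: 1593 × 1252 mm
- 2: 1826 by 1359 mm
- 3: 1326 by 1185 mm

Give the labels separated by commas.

Ratios: 1 = 1593 / 1252 ≈ 1.272; 2 = 1826 / 1359 ≈ 1.344; 3 = 1326 / 1185 ≈ 1.119.
|Δ from 1.250|: 1 0.022; 2 0.094; 3 0.131.

1, 2, 3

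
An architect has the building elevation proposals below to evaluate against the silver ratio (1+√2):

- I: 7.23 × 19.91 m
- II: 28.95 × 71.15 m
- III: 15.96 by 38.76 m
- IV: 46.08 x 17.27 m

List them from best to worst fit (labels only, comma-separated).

I: 19.91/7.23 ≈ 2.754 → |2.754 − 2.414| = 0.340
II: 71.15/28.95 ≈ 2.458 → |2.458 − 2.414| = 0.044
III: 38.76/15.96 ≈ 2.429 → |2.429 − 2.414| = 0.015
IV: 46.08/17.27 ≈ 2.668 → |2.668 − 2.414| = 0.254

III, II, IV, I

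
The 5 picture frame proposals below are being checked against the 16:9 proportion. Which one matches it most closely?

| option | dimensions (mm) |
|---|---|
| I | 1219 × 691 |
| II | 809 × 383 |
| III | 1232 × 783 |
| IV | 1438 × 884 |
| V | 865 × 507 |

I

Target 16:9 ≈ 1.778.
I: 1.764 (Δ0.014)  II: 2.112 (Δ0.334)  III: 1.573 (Δ0.205)  IV: 1.627 (Δ0.151)  V: 1.706 (Δ0.072)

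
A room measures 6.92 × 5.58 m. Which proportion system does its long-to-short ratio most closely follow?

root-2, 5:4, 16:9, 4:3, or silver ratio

5:4

Ratio = 6.92 / 5.58 ≈ 1.240.
Distances: root-2 1.414 (Δ 0.174); 5:4 1.250 (Δ 0.010); 16:9 1.778 (Δ 0.538); 4:3 1.333 (Δ 0.093); silver ratio 2.414 (Δ 1.174).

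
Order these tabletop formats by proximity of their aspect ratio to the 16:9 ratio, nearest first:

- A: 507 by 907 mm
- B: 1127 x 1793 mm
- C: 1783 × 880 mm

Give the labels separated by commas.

A, B, C

A: 907/507 ≈ 1.789 → |1.789 − 1.778| = 0.011
B: 1793/1127 ≈ 1.591 → |1.591 − 1.778| = 0.187
C: 1783/880 ≈ 2.026 → |2.026 − 1.778| = 0.248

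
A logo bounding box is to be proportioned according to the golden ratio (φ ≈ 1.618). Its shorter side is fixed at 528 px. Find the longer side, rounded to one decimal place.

golden ratio ≈ 1.61803.
Longer side = 528 × 1.61803 ≈ 854.320 → 854.3 px.

854.3 px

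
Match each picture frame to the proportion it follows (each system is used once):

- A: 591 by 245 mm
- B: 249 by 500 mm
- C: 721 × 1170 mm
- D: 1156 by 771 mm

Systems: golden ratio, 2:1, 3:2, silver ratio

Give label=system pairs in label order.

A = 591/245 ≈ 2.412 → silver ratio (2.414)
B = 500/249 ≈ 2.008 → 2:1 (2.000)
C = 1170/721 ≈ 1.623 → golden ratio (1.618)
D = 1156/771 ≈ 1.499 → 3:2 (1.500)

A=silver ratio, B=2:1, C=golden ratio, D=3:2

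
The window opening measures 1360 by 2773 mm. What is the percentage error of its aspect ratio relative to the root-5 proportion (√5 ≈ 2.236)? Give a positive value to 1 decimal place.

Ratio = 2773 / 1360 ≈ 2.0390.
Ideal root-5 ≈ 2.2361. |2.0390 − 2.2361| / 2.2361 ≈ 8.81% → 8.8%.

8.8%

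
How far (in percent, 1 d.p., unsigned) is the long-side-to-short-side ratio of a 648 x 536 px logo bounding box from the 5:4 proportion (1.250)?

3.3%

Ratio = 648 / 536 ≈ 1.2090.
Ideal 5:4 = 1.2500. |1.2090 − 1.2500| / 1.2500 ≈ 3.28% → 3.3%.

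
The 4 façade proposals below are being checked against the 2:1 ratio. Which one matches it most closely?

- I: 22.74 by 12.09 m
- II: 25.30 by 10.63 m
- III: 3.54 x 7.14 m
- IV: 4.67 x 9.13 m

III

Target 2:1 ≈ 2.000.
I: 1.881 (Δ0.119)  II: 2.380 (Δ0.380)  III: 2.017 (Δ0.017)  IV: 1.955 (Δ0.045)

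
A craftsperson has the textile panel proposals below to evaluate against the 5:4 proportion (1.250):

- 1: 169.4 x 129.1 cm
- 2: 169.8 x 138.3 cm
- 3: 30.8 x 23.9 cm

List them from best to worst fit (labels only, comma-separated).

2, 3, 1

Ratios: 1 = 169.4 / 129.1 ≈ 1.312; 2 = 169.8 / 138.3 ≈ 1.228; 3 = 30.8 / 23.9 ≈ 1.289.
|Δ from 1.250|: 1 0.062; 2 0.022; 3 0.039.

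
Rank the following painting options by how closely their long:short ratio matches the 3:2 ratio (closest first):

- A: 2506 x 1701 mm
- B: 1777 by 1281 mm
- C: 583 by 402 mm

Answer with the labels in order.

A, C, B

Ratios: A = 2506 / 1701 ≈ 1.473; B = 1777 / 1281 ≈ 1.387; C = 583 / 402 ≈ 1.450.
|Δ from 1.500|: A 0.027; B 0.113; C 0.050.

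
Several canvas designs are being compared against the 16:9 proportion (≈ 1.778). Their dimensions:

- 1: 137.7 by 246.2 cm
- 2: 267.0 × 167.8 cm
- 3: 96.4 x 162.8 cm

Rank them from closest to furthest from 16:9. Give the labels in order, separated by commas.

1, 3, 2

Ratios: 1 = 246.2 / 137.7 ≈ 1.788; 2 = 267.0 / 167.8 ≈ 1.591; 3 = 162.8 / 96.4 ≈ 1.689.
|Δ from 1.778|: 1 0.010; 2 0.187; 3 0.089.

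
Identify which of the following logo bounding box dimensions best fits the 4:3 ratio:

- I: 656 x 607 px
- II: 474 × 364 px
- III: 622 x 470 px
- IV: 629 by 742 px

III

Target 4:3 ≈ 1.333.
I: 1.081 (Δ0.252)  II: 1.302 (Δ0.031)  III: 1.323 (Δ0.010)  IV: 1.180 (Δ0.153)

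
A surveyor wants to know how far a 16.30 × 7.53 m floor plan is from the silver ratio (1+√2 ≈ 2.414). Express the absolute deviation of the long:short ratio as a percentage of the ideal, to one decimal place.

10.3%

Ratio = 16.30 / 7.53 ≈ 2.1647.
Ideal silver ratio ≈ 2.4142. |2.1647 − 2.4142| / 2.4142 ≈ 10.33% → 10.3%.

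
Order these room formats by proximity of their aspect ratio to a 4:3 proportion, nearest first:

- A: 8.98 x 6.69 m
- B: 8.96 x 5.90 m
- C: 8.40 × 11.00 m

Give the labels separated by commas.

A: 8.98/6.69 ≈ 1.342 → |1.342 − 1.333| = 0.009
B: 8.96/5.90 ≈ 1.519 → |1.519 − 1.333| = 0.186
C: 11.00/8.40 ≈ 1.310 → |1.310 − 1.333| = 0.023

A, C, B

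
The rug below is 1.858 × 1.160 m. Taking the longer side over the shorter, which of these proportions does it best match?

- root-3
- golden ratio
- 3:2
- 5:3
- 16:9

Ratio = 1.858 / 1.160 ≈ 1.602.
Distances: root-3 1.732 (Δ 0.130); golden ratio 1.618 (Δ 0.016); 3:2 1.500 (Δ 0.102); 5:3 1.667 (Δ 0.065); 16:9 1.778 (Δ 0.176).

golden ratio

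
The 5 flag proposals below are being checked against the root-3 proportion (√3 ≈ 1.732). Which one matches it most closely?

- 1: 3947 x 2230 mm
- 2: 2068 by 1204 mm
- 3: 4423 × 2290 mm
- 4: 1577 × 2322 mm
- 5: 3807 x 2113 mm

Target root-3 ≈ 1.732.
1: 1.770 (Δ0.038)  2: 1.718 (Δ0.014)  3: 1.931 (Δ0.199)  4: 1.472 (Δ0.260)  5: 1.802 (Δ0.070)

2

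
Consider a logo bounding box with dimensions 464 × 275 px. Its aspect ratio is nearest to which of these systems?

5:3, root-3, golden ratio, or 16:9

Ratio = 464 / 275 ≈ 1.687.
Distances: 5:3 1.667 (Δ 0.020); root-3 1.732 (Δ 0.045); golden ratio 1.618 (Δ 0.069); 16:9 1.778 (Δ 0.091).

5:3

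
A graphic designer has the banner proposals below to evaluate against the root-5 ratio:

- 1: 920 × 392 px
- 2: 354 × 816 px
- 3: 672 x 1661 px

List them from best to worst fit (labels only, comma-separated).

2, 1, 3

Ratios: 1 = 920 / 392 ≈ 2.347; 2 = 816 / 354 ≈ 2.305; 3 = 1661 / 672 ≈ 2.472.
|Δ from 2.236|: 1 0.111; 2 0.069; 3 0.236.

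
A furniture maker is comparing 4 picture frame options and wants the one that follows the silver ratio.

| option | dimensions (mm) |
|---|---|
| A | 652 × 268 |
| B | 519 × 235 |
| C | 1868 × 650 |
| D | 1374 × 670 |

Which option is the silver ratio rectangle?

A

Ratios (long/short): A ≈ 2.433; B ≈ 2.209; C ≈ 2.874; D ≈ 2.051.
silver ratio ≈ 2.414; option A is nearest (Δ 0.019).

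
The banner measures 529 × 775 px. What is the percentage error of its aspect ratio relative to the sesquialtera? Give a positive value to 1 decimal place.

Ratio = 775 / 529 ≈ 1.4650.
Ideal 3:2 = 1.5000. |1.4650 − 1.5000| / 1.5000 ≈ 2.33% → 2.3%.

2.3%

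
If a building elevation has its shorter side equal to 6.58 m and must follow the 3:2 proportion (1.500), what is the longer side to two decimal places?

3:2 = 1.50000.
Longer side = 6.58 × 1.50000 ≈ 9.8700 → 9.87 m.

9.87 m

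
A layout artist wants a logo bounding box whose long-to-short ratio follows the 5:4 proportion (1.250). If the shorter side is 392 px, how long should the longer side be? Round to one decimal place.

5:4 = 1.25000.
Longer side = 392 × 1.25000 ≈ 490.000 → 490.0 px.

490.0 px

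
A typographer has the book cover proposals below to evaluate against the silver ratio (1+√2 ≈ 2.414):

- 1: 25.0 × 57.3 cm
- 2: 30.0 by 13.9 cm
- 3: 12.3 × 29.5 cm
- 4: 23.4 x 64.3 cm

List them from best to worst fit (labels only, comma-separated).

3, 1, 2, 4

Ratios: 1 = 57.3 / 25.0 ≈ 2.292; 2 = 30.0 / 13.9 ≈ 2.158; 3 = 29.5 / 12.3 ≈ 2.398; 4 = 64.3 / 23.4 ≈ 2.748.
|Δ from 2.414|: 1 0.122; 2 0.256; 3 0.016; 4 0.334.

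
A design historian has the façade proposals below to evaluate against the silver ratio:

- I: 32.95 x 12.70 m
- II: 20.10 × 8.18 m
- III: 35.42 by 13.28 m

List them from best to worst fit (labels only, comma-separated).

I: 32.95/12.70 ≈ 2.594 → |2.594 − 2.414| = 0.180
II: 20.10/8.18 ≈ 2.457 → |2.457 − 2.414| = 0.043
III: 35.42/13.28 ≈ 2.667 → |2.667 − 2.414| = 0.253

II, I, III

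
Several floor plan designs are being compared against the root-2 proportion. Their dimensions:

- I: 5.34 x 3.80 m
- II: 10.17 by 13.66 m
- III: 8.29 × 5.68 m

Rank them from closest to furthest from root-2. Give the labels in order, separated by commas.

I, III, II

I: 5.34/3.80 ≈ 1.405 → |1.405 − 1.414| = 0.009
II: 13.66/10.17 ≈ 1.343 → |1.343 − 1.414| = 0.071
III: 8.29/5.68 ≈ 1.460 → |1.460 − 1.414| = 0.046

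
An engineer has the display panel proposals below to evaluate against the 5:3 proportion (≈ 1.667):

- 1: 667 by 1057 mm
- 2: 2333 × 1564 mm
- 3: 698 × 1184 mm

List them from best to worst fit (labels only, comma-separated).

3, 1, 2

1: 1057/667 ≈ 1.585 → |1.585 − 1.667| = 0.082
2: 2333/1564 ≈ 1.492 → |1.492 − 1.667| = 0.175
3: 1184/698 ≈ 1.696 → |1.696 − 1.667| = 0.029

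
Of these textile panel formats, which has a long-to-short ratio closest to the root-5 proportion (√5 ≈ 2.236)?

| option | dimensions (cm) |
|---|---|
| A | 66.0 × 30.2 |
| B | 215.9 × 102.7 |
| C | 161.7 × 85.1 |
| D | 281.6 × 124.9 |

D

Ratios (long/short): A ≈ 2.185; B ≈ 2.102; C ≈ 1.900; D ≈ 2.255.
root-5 ≈ 2.236; option D is nearest (Δ 0.019).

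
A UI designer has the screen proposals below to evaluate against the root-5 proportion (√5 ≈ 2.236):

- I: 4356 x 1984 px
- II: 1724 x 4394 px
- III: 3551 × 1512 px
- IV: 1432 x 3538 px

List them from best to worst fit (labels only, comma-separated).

I, III, IV, II

I: 4356/1984 ≈ 2.196 → |2.196 − 2.236| = 0.040
II: 4394/1724 ≈ 2.549 → |2.549 − 2.236| = 0.313
III: 3551/1512 ≈ 2.349 → |2.349 − 2.236| = 0.113
IV: 3538/1432 ≈ 2.471 → |2.471 − 2.236| = 0.235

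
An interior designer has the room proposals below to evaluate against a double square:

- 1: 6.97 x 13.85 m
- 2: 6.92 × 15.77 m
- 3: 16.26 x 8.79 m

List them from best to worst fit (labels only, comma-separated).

1, 3, 2

1: 13.85/6.97 ≈ 1.987 → |1.987 − 2.000| = 0.013
2: 15.77/6.92 ≈ 2.279 → |2.279 − 2.000| = 0.279
3: 16.26/8.79 ≈ 1.850 → |1.850 − 2.000| = 0.150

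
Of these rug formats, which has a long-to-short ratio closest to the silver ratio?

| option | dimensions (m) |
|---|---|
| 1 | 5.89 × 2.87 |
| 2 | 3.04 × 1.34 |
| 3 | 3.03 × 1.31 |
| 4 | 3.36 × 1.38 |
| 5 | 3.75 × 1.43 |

4

Target silver ratio ≈ 2.414.
1: 2.052 (Δ0.362)  2: 2.269 (Δ0.145)  3: 2.313 (Δ0.101)  4: 2.435 (Δ0.021)  5: 2.622 (Δ0.208)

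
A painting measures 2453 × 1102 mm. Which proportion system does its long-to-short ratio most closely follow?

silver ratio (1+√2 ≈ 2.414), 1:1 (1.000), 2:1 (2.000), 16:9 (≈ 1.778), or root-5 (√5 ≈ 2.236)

root-5

Ratio = 2453 / 1102 ≈ 2.226.
Distances: silver ratio 2.414 (Δ 0.188); 1:1 1.000 (Δ 1.226); 2:1 2.000 (Δ 0.226); 16:9 1.778 (Δ 0.448); root-5 2.236 (Δ 0.010).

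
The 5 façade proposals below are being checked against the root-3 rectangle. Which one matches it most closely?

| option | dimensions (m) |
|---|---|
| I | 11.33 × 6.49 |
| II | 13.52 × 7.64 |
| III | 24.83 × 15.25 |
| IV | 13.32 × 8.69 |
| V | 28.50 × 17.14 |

I

Ratios (long/short): I ≈ 1.746; II ≈ 1.770; III ≈ 1.628; IV ≈ 1.533; V ≈ 1.663.
root-3 ≈ 1.732; option I is nearest (Δ 0.014).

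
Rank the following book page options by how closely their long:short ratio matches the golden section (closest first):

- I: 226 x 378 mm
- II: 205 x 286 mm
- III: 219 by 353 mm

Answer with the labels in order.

I: 378/226 ≈ 1.673 → |1.673 − 1.618| = 0.055
II: 286/205 ≈ 1.395 → |1.395 − 1.618| = 0.223
III: 353/219 ≈ 1.612 → |1.612 − 1.618| = 0.006

III, I, II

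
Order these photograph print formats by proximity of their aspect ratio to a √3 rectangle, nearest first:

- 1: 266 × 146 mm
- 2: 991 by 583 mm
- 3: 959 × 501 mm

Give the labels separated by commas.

Ratios: 1 = 266 / 146 ≈ 1.822; 2 = 991 / 583 ≈ 1.700; 3 = 959 / 501 ≈ 1.914.
|Δ from 1.732|: 1 0.090; 2 0.032; 3 0.182.

2, 1, 3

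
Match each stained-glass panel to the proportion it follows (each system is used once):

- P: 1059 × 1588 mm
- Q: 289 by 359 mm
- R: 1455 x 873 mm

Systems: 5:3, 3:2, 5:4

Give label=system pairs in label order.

Ratios: P ≈ 1.500; Q ≈ 1.242; R ≈ 1.667.
Targets: 5:3 ≈ 1.667; 3:2 ≈ 1.500; 5:4 ≈ 1.250.

P=3:2, Q=5:4, R=5:3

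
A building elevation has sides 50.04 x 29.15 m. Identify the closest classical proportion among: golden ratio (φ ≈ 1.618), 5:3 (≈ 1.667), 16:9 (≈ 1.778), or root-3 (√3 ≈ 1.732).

root-3

Ratio = 50.04 / 29.15 ≈ 1.717.
Distances: golden ratio 1.618 (Δ 0.099); 5:3 1.667 (Δ 0.050); 16:9 1.778 (Δ 0.061); root-3 1.732 (Δ 0.015).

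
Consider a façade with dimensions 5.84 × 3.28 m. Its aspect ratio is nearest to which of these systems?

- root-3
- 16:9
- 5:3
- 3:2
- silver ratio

Ratio = 5.84 / 3.28 ≈ 1.780.
Distances: root-3 1.732 (Δ 0.048); 16:9 1.778 (Δ 0.002); 5:3 1.667 (Δ 0.113); 3:2 1.500 (Δ 0.280); silver ratio 2.414 (Δ 0.634).

16:9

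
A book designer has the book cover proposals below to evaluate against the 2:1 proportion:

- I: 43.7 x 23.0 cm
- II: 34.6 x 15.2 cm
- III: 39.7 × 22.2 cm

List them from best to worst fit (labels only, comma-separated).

I, III, II

I: 43.7/23.0 ≈ 1.900 → |1.900 − 2.000| = 0.100
II: 34.6/15.2 ≈ 2.276 → |2.276 − 2.000| = 0.276
III: 39.7/22.2 ≈ 1.788 → |1.788 − 2.000| = 0.212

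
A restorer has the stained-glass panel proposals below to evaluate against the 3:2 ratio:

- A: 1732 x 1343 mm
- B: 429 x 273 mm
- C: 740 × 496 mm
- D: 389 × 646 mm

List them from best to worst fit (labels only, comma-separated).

Ratios: A = 1732 / 1343 ≈ 1.290; B = 429 / 273 ≈ 1.571; C = 740 / 496 ≈ 1.492; D = 646 / 389 ≈ 1.661.
|Δ from 1.500|: A 0.210; B 0.071; C 0.008; D 0.161.

C, B, D, A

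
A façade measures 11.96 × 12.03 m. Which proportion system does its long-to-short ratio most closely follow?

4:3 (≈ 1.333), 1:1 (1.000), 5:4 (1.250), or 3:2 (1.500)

Ratio = 12.03 / 11.96 ≈ 1.006.
Distances: 4:3 1.333 (Δ 0.327); 1:1 1.000 (Δ 0.006); 5:4 1.250 (Δ 0.244); 3:2 1.500 (Δ 0.494).

1:1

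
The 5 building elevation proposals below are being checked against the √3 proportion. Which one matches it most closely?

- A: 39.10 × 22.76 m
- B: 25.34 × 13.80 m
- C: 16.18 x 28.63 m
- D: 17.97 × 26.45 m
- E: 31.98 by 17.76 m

A

Ratios (long/short): A ≈ 1.718; B ≈ 1.836; C ≈ 1.769; D ≈ 1.472; E ≈ 1.801.
root-3 ≈ 1.732; option A is nearest (Δ 0.014).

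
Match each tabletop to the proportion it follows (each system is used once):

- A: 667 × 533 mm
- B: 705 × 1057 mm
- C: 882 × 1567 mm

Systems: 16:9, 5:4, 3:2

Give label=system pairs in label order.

Ratios: A ≈ 1.251; B ≈ 1.499; C ≈ 1.777.
Targets: 16:9 ≈ 1.778; 5:4 ≈ 1.250; 3:2 ≈ 1.500.

A=5:4, B=3:2, C=16:9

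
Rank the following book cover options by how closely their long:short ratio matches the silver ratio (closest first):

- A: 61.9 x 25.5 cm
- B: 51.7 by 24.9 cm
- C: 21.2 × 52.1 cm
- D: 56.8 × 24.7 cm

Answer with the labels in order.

A: 61.9/25.5 ≈ 2.427 → |2.427 − 2.414| = 0.013
B: 51.7/24.9 ≈ 2.076 → |2.076 − 2.414| = 0.338
C: 52.1/21.2 ≈ 2.458 → |2.458 − 2.414| = 0.044
D: 56.8/24.7 ≈ 2.300 → |2.300 − 2.414| = 0.114

A, C, D, B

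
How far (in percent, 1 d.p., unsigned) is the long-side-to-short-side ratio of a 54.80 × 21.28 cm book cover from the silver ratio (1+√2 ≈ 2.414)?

Ratio = 54.80 / 21.28 ≈ 2.5752.
Ideal silver ratio ≈ 2.4142. |2.5752 − 2.4142| / 2.4142 ≈ 6.67% → 6.7%.

6.7%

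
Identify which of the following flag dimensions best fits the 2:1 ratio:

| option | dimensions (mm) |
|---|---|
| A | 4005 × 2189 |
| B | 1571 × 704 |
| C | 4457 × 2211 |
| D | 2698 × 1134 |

Ratios (long/short): A ≈ 1.830; B ≈ 2.232; C ≈ 2.016; D ≈ 2.379.
2:1 ≈ 2.000; option C is nearest (Δ 0.016).

C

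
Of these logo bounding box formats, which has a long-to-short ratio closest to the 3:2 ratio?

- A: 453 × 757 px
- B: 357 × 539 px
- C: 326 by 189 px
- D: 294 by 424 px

B

Ratios (long/short): A ≈ 1.671; B ≈ 1.510; C ≈ 1.725; D ≈ 1.442.
3:2 ≈ 1.500; option B is nearest (Δ 0.010).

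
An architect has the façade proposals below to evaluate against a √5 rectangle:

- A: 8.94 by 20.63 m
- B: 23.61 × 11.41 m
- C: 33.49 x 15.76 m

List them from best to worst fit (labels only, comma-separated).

Ratios: A = 20.63 / 8.94 ≈ 2.308; B = 23.61 / 11.41 ≈ 2.069; C = 33.49 / 15.76 ≈ 2.125.
|Δ from 2.236|: A 0.072; B 0.167; C 0.111.

A, C, B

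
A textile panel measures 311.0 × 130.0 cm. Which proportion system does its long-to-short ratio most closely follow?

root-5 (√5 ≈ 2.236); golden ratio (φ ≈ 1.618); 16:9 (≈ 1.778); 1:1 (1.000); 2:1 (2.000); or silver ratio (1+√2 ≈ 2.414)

silver ratio

311.0/130.0 ≈ 2.392. Nearest candidates are silver ratio (2.414, off by 0.022) and root-5 (2.236, off by 0.156).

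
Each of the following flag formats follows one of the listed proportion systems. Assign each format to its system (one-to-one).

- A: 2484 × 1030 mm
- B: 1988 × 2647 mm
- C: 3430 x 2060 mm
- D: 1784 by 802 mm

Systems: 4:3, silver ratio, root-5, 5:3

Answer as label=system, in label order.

Ratios: A ≈ 2.412; B ≈ 1.331; C ≈ 1.665; D ≈ 2.224.
Targets: 4:3 ≈ 1.333; silver ratio ≈ 2.414; root-5 ≈ 2.236; 5:3 ≈ 1.667.

A=silver ratio, B=4:3, C=5:3, D=root-5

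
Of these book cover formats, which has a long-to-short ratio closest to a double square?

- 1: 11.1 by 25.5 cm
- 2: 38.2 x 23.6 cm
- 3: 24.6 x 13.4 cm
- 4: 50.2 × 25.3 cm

Ratios (long/short): 1 ≈ 2.297; 2 ≈ 1.619; 3 ≈ 1.836; 4 ≈ 1.984.
2:1 ≈ 2.000; option 4 is nearest (Δ 0.016).

4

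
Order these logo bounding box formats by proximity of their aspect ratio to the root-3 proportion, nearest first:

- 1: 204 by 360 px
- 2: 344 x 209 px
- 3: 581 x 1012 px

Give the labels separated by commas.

3, 1, 2

Ratios: 1 = 360 / 204 ≈ 1.765; 2 = 344 / 209 ≈ 1.646; 3 = 1012 / 581 ≈ 1.742.
|Δ from 1.732|: 1 0.033; 2 0.086; 3 0.010.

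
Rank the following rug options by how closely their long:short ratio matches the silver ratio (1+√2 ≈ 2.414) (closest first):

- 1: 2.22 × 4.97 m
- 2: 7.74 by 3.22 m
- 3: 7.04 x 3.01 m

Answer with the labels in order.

2, 3, 1

1: 4.97/2.22 ≈ 2.239 → |2.239 − 2.414| = 0.175
2: 7.74/3.22 ≈ 2.404 → |2.404 − 2.414| = 0.010
3: 7.04/3.01 ≈ 2.339 → |2.339 − 2.414| = 0.075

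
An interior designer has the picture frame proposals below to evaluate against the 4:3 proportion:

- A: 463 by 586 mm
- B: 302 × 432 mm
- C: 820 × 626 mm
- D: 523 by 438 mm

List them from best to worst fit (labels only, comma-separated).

C, A, B, D

Ratios: A = 586 / 463 ≈ 1.266; B = 432 / 302 ≈ 1.430; C = 820 / 626 ≈ 1.310; D = 523 / 438 ≈ 1.194.
|Δ from 1.333|: A 0.067; B 0.097; C 0.023; D 0.139.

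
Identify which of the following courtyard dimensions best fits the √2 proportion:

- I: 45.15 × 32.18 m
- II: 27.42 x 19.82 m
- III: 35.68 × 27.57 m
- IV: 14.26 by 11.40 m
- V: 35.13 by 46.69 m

I

Target root-2 ≈ 1.414.
I: 1.403 (Δ0.011)  II: 1.383 (Δ0.031)  III: 1.294 (Δ0.120)  IV: 1.251 (Δ0.163)  V: 1.329 (Δ0.085)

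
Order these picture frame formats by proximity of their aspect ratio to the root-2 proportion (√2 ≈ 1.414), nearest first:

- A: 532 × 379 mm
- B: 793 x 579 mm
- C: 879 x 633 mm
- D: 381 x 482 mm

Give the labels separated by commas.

A, C, B, D

Ratios: A = 532 / 379 ≈ 1.404; B = 793 / 579 ≈ 1.370; C = 879 / 633 ≈ 1.389; D = 482 / 381 ≈ 1.265.
|Δ from 1.414|: A 0.010; B 0.044; C 0.025; D 0.149.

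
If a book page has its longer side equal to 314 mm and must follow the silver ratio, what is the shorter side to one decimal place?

silver ratio ≈ 2.41421.
Shorter side = 314 ÷ 2.41421 ≈ 130.063 → 130.1 mm.

130.1 mm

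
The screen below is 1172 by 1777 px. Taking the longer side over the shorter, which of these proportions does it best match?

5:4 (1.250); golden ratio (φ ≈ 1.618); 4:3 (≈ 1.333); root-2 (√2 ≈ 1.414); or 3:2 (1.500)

3:2

Ratio = 1777 / 1172 ≈ 1.516.
Distances: 5:4 1.250 (Δ 0.266); golden ratio 1.618 (Δ 0.102); 4:3 1.333 (Δ 0.183); root-2 1.414 (Δ 0.102); 3:2 1.500 (Δ 0.016).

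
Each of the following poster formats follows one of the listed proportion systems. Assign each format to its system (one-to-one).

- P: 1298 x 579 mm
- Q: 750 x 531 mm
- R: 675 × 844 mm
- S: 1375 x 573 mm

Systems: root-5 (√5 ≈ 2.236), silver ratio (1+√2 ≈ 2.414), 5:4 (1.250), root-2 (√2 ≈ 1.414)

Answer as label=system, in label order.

P=root-5, Q=root-2, R=5:4, S=silver ratio

Ratios: P ≈ 2.242; Q ≈ 1.412; R ≈ 1.250; S ≈ 2.400.
Targets: root-5 ≈ 2.236; silver ratio ≈ 2.414; 5:4 ≈ 1.250; root-2 ≈ 1.414.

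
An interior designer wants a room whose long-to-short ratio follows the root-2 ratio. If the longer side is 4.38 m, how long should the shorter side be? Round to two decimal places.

3.10 m

root-2 ≈ 1.41421.
Shorter side = 4.38 ÷ 1.41421 ≈ 3.0971 → 3.10 m.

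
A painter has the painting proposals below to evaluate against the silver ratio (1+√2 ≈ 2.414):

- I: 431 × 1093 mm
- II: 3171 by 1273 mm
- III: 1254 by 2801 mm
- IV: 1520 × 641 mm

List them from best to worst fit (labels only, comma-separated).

IV, II, I, III

I: 1093/431 ≈ 2.536 → |2.536 − 2.414| = 0.122
II: 3171/1273 ≈ 2.491 → |2.491 − 2.414| = 0.077
III: 2801/1254 ≈ 2.234 → |2.234 − 2.414| = 0.180
IV: 1520/641 ≈ 2.371 → |2.371 − 2.414| = 0.043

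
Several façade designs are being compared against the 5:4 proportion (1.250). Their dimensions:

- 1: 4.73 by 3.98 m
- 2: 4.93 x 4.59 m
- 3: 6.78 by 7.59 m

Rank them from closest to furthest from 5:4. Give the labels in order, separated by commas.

1, 3, 2

Ratios: 1 = 4.73 / 3.98 ≈ 1.188; 2 = 4.93 / 4.59 ≈ 1.074; 3 = 7.59 / 6.78 ≈ 1.119.
|Δ from 1.250|: 1 0.062; 2 0.176; 3 0.131.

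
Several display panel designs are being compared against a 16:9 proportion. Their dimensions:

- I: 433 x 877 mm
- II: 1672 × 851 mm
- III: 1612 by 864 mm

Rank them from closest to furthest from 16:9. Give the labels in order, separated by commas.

III, II, I

Ratios: I = 877 / 433 ≈ 2.025; II = 1672 / 851 ≈ 1.965; III = 1612 / 864 ≈ 1.866.
|Δ from 1.778|: I 0.247; II 0.187; III 0.088.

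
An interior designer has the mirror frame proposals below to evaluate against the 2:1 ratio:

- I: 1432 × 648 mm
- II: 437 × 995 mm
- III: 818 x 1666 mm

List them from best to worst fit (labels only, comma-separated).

Ratios: I = 1432 / 648 ≈ 2.210; II = 995 / 437 ≈ 2.277; III = 1666 / 818 ≈ 2.037.
|Δ from 2.000|: I 0.210; II 0.277; III 0.037.

III, I, II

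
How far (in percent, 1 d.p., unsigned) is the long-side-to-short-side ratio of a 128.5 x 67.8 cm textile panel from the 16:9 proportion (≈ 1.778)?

6.6%

Ratio = 128.5 / 67.8 ≈ 1.8953.
Ideal 16:9 ≈ 1.7778. |1.8953 − 1.7778| / 1.7778 ≈ 6.61% → 6.6%.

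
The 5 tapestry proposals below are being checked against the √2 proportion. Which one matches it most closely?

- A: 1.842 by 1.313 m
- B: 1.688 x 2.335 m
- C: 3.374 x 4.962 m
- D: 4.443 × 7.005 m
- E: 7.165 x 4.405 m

A

Ratios (long/short): A ≈ 1.403; B ≈ 1.383; C ≈ 1.471; D ≈ 1.577; E ≈ 1.627.
root-2 ≈ 1.414; option A is nearest (Δ 0.011).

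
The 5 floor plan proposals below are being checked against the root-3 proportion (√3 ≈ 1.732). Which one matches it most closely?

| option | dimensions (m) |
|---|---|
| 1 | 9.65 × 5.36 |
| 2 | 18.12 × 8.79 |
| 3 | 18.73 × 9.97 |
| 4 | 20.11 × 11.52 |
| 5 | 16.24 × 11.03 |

4

Ratios (long/short): 1 ≈ 1.800; 2 ≈ 2.061; 3 ≈ 1.879; 4 ≈ 1.746; 5 ≈ 1.472.
root-3 ≈ 1.732; option 4 is nearest (Δ 0.014).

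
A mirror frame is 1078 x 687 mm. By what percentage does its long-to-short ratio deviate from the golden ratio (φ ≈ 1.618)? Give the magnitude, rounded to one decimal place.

Ratio = 1078 / 687 ≈ 1.5691.
Ideal golden ratio ≈ 1.6180. |1.5691 − 1.6180| / 1.6180 ≈ 3.02% → 3.0%.

3.0%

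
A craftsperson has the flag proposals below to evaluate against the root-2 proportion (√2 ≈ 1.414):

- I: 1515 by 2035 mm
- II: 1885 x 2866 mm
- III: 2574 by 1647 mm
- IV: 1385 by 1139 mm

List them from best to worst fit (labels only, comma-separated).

I: 2035/1515 ≈ 1.343 → |1.343 − 1.414| = 0.071
II: 2866/1885 ≈ 1.520 → |1.520 − 1.414| = 0.106
III: 2574/1647 ≈ 1.563 → |1.563 − 1.414| = 0.149
IV: 1385/1139 ≈ 1.216 → |1.216 − 1.414| = 0.198

I, II, III, IV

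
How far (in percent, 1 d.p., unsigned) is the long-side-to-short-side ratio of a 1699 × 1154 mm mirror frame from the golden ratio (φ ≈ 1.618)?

9.0%

Ratio = 1699 / 1154 ≈ 1.4723.
Ideal golden ratio ≈ 1.6180. |1.4723 − 1.6180| / 1.6180 ≈ 9.00% → 9.0%.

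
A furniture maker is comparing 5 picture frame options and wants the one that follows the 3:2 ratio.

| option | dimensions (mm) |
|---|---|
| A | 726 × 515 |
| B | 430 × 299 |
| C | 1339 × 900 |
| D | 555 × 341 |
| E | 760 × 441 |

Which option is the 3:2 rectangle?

C

Target 3:2 ≈ 1.500.
A: 1.410 (Δ0.090)  B: 1.438 (Δ0.062)  C: 1.488 (Δ0.012)  D: 1.628 (Δ0.128)  E: 1.723 (Δ0.223)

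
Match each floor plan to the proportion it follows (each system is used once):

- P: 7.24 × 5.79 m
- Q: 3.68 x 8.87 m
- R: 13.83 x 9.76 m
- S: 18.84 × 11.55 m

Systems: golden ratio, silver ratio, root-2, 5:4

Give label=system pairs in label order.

Ratios: P ≈ 1.250; Q ≈ 2.410; R ≈ 1.417; S ≈ 1.631.
Targets: golden ratio ≈ 1.618; silver ratio ≈ 2.414; root-2 ≈ 1.414; 5:4 ≈ 1.250.

P=5:4, Q=silver ratio, R=root-2, S=golden ratio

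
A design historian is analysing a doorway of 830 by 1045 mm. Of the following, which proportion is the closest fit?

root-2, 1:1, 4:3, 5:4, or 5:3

5:4

Ratio = 1045 / 830 ≈ 1.259.
Distances: root-2 1.414 (Δ 0.155); 1:1 1.000 (Δ 0.259); 4:3 1.333 (Δ 0.074); 5:4 1.250 (Δ 0.009); 5:3 1.667 (Δ 0.408).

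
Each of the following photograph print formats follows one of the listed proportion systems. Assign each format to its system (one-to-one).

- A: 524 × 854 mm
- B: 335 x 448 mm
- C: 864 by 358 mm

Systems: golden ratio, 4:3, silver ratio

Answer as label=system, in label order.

A = 854/524 ≈ 1.630 → golden ratio (1.618)
B = 448/335 ≈ 1.337 → 4:3 (1.333)
C = 864/358 ≈ 2.413 → silver ratio (2.414)

A=golden ratio, B=4:3, C=silver ratio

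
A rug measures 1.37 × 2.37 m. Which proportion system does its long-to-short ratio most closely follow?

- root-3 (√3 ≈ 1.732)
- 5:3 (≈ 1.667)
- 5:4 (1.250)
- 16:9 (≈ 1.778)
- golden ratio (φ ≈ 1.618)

root-3

2.37/1.37 ≈ 1.730. Nearest candidates are root-3 (1.732, off by 0.002) and 16:9 (1.778, off by 0.048).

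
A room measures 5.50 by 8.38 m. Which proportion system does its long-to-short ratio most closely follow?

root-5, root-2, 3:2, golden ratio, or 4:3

3:2

8.38/5.50 ≈ 1.524. Nearest candidates are 3:2 (1.500, off by 0.024) and golden ratio (1.618, off by 0.094).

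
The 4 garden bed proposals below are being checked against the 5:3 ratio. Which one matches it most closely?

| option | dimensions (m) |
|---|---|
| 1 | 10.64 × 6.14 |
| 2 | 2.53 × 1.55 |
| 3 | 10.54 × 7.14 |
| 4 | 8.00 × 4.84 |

Target 5:3 ≈ 1.667.
1: 1.733 (Δ0.066)  2: 1.632 (Δ0.035)  3: 1.476 (Δ0.191)  4: 1.653 (Δ0.014)

4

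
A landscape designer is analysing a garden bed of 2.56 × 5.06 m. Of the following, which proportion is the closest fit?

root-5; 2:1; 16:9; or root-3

5.06/2.56 ≈ 1.977. Nearest candidates are 2:1 (2.000, off by 0.023) and 16:9 (1.778, off by 0.199).

2:1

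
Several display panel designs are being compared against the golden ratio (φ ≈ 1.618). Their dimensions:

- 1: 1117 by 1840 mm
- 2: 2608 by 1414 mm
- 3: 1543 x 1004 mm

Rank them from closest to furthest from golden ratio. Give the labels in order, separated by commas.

1, 3, 2

Ratios: 1 = 1840 / 1117 ≈ 1.647; 2 = 2608 / 1414 ≈ 1.844; 3 = 1543 / 1004 ≈ 1.537.
|Δ from 1.618|: 1 0.029; 2 0.226; 3 0.081.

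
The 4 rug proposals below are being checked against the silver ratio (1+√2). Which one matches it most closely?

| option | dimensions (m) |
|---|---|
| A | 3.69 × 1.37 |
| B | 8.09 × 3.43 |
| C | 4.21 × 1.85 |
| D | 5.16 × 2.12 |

Target silver ratio ≈ 2.414.
A: 2.693 (Δ0.279)  B: 2.359 (Δ0.055)  C: 2.276 (Δ0.138)  D: 2.434 (Δ0.020)

D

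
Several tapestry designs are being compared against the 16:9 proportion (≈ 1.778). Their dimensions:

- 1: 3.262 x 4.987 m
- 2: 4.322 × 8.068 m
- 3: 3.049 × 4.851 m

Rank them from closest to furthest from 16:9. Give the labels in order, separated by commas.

Ratios: 1 = 4.987 / 3.262 ≈ 1.529; 2 = 8.068 / 4.322 ≈ 1.867; 3 = 4.851 / 3.049 ≈ 1.591.
|Δ from 1.778|: 1 0.249; 2 0.089; 3 0.187.

2, 3, 1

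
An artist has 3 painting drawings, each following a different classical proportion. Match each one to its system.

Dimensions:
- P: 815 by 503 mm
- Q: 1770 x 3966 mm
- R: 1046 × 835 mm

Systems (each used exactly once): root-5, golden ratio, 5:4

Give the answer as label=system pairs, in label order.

P = 815/503 ≈ 1.620 → golden ratio (1.618)
Q = 3966/1770 ≈ 2.241 → root-5 (2.236)
R = 1046/835 ≈ 1.253 → 5:4 (1.250)

P=golden ratio, Q=root-5, R=5:4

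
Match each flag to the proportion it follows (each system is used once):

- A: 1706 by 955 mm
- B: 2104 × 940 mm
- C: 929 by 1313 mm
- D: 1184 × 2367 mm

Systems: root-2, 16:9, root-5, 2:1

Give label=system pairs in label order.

A=16:9, B=root-5, C=root-2, D=2:1

Ratios: A ≈ 1.786; B ≈ 2.238; C ≈ 1.413; D ≈ 1.999.
Targets: root-2 ≈ 1.414; 16:9 ≈ 1.778; root-5 ≈ 2.236; 2:1 ≈ 2.000.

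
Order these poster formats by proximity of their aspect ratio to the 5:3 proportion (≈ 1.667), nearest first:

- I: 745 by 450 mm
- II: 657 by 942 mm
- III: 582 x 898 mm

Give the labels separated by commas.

I, III, II

Ratios: I = 745 / 450 ≈ 1.656; II = 942 / 657 ≈ 1.434; III = 898 / 582 ≈ 1.543.
|Δ from 1.667|: I 0.011; II 0.233; III 0.124.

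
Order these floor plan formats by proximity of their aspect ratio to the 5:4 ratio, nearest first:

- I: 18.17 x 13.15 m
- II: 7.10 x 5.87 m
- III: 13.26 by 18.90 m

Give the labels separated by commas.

II, I, III

Ratios: I = 18.17 / 13.15 ≈ 1.382; II = 7.10 / 5.87 ≈ 1.210; III = 18.90 / 13.26 ≈ 1.425.
|Δ from 1.250|: I 0.132; II 0.040; III 0.175.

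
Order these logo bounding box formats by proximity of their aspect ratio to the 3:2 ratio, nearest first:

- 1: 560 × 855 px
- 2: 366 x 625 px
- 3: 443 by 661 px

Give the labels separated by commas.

3, 1, 2

1: 855/560 ≈ 1.527 → |1.527 − 1.500| = 0.027
2: 625/366 ≈ 1.708 → |1.708 − 1.500| = 0.208
3: 661/443 ≈ 1.492 → |1.492 − 1.500| = 0.008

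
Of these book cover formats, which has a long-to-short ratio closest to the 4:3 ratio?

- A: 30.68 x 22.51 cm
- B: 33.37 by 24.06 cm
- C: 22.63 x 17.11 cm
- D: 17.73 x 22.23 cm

C

Ratios (long/short): A ≈ 1.363; B ≈ 1.387; C ≈ 1.323; D ≈ 1.254.
4:3 ≈ 1.333; option C is nearest (Δ 0.010).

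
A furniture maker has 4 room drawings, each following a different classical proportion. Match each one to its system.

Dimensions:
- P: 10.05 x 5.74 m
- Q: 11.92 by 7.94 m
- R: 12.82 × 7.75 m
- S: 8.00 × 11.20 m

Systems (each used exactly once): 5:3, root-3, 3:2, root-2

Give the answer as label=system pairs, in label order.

P = 10.05/5.74 ≈ 1.751 → root-3 (1.732)
Q = 11.92/7.94 ≈ 1.501 → 3:2 (1.500)
R = 12.82/7.75 ≈ 1.654 → 5:3 (1.667)
S = 11.20/8.00 ≈ 1.400 → root-2 (1.414)

P=root-3, Q=3:2, R=5:3, S=root-2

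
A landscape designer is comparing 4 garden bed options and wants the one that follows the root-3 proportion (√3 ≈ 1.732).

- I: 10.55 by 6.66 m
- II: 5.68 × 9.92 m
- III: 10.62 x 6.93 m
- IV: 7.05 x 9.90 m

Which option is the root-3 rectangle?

II

Target root-3 ≈ 1.732.
I: 1.584 (Δ0.148)  II: 1.746 (Δ0.014)  III: 1.532 (Δ0.200)  IV: 1.404 (Δ0.328)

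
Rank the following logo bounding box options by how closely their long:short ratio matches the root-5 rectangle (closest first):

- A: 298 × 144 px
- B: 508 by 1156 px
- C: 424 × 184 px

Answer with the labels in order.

B, C, A

A: 298/144 ≈ 2.069 → |2.069 − 2.236| = 0.167
B: 1156/508 ≈ 2.276 → |2.276 − 2.236| = 0.040
C: 424/184 ≈ 2.304 → |2.304 − 2.236| = 0.068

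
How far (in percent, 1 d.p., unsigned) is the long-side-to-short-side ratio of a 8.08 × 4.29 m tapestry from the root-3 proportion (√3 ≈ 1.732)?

8.7%

Ratio = 8.08 / 4.29 ≈ 1.8834.
Ideal root-3 ≈ 1.7321. |1.8834 − 1.7321| / 1.7321 ≈ 8.74% → 8.7%.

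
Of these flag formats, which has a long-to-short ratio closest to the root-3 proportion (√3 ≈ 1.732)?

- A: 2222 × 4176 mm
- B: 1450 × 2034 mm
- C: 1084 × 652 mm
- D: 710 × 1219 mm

Target root-3 ≈ 1.732.
A: 1.879 (Δ0.147)  B: 1.403 (Δ0.329)  C: 1.663 (Δ0.069)  D: 1.717 (Δ0.015)

D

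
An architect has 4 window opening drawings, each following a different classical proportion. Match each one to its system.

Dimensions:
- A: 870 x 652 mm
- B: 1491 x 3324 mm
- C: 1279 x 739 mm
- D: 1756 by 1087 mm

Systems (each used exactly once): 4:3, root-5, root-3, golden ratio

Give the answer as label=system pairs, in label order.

A=4:3, B=root-5, C=root-3, D=golden ratio

A = 870/652 ≈ 1.334 → 4:3 (1.333)
B = 3324/1491 ≈ 2.229 → root-5 (2.236)
C = 1279/739 ≈ 1.731 → root-3 (1.732)
D = 1756/1087 ≈ 1.615 → golden ratio (1.618)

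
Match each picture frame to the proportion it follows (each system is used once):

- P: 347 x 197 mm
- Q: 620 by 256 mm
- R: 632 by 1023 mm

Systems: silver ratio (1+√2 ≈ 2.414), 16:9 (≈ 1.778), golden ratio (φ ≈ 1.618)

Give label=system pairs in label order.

P=16:9, Q=silver ratio, R=golden ratio

P = 347/197 ≈ 1.761 → 16:9 (1.778)
Q = 620/256 ≈ 2.422 → silver ratio (2.414)
R = 1023/632 ≈ 1.619 → golden ratio (1.618)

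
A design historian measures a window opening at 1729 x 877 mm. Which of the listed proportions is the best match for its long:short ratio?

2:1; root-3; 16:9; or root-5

1729/877 ≈ 1.971. Nearest candidates are 2:1 (2.000, off by 0.029) and 16:9 (1.778, off by 0.193).

2:1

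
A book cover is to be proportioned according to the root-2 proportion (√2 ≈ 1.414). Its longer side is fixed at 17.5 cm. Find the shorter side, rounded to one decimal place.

12.4 cm

root-2 ≈ 1.41421.
Shorter side = 17.5 ÷ 1.41421 ≈ 12.374 → 12.4 cm.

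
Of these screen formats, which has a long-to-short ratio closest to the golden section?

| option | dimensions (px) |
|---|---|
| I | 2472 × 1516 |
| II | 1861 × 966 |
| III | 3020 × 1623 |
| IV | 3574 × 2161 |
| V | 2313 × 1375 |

Target golden ratio ≈ 1.618.
I: 1.631 (Δ0.013)  II: 1.927 (Δ0.309)  III: 1.861 (Δ0.243)  IV: 1.654 (Δ0.036)  V: 1.682 (Δ0.064)

I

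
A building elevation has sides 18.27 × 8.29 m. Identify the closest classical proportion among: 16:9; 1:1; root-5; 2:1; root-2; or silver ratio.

root-5

Ratio = 18.27 / 8.29 ≈ 2.204.
Distances: 16:9 1.778 (Δ 0.426); 1:1 1.000 (Δ 1.204); root-5 2.236 (Δ 0.032); 2:1 2.000 (Δ 0.204); root-2 1.414 (Δ 0.790); silver ratio 2.414 (Δ 0.210).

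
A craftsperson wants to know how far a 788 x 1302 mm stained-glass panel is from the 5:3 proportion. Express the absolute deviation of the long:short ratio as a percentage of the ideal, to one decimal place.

0.9%

Ratio = 1302 / 788 ≈ 1.6523.
Ideal 5:3 ≈ 1.6667. |1.6523 − 1.6667| / 1.6667 ≈ 0.86% → 0.9%.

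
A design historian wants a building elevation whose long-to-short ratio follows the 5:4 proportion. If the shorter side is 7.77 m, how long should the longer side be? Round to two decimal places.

5:4 = 1.25000.
Longer side = 7.77 × 1.25000 ≈ 9.7125 → 9.71 m.

9.71 m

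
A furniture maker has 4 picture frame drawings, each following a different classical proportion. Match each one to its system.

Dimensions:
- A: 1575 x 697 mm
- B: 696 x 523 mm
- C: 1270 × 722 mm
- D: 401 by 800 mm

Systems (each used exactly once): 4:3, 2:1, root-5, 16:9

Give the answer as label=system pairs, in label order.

Ratios: A ≈ 2.260; B ≈ 1.331; C ≈ 1.759; D ≈ 1.995.
Targets: 4:3 ≈ 1.333; 2:1 ≈ 2.000; root-5 ≈ 2.236; 16:9 ≈ 1.778.

A=root-5, B=4:3, C=16:9, D=2:1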